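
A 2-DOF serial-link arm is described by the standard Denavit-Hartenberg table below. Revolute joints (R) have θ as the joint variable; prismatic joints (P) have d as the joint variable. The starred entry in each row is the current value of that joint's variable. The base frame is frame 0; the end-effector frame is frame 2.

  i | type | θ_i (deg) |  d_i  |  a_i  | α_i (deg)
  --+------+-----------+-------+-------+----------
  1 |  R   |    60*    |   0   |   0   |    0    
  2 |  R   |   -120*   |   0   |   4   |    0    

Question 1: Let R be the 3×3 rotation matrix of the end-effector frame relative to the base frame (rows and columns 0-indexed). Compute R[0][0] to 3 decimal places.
End-effector x-axis (col 0 of R) = (0.5000,-0.8660,0.0000)
R[0][0] = 0.5000

0.500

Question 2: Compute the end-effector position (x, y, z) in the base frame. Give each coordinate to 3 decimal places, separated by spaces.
2.000 -3.464 0.000

after link 1: o_1 = (0.0000, 0.0000, 0.0000)
after link 2: o_2 = (2.0000, -3.4641, 0.0000)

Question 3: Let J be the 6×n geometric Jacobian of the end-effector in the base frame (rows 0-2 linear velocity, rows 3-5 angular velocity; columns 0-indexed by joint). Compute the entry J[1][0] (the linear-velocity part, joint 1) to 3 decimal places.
axis z_0 = ẑ; lever o_n−o_0 = (2.0000,-3.4641,0.0000)
cross product → J_v[:, 0] = (3.4641,2.0000,-0.0000)
J_ω[:, 0] = z_0
entry J[1][0] = 2.0000

2.000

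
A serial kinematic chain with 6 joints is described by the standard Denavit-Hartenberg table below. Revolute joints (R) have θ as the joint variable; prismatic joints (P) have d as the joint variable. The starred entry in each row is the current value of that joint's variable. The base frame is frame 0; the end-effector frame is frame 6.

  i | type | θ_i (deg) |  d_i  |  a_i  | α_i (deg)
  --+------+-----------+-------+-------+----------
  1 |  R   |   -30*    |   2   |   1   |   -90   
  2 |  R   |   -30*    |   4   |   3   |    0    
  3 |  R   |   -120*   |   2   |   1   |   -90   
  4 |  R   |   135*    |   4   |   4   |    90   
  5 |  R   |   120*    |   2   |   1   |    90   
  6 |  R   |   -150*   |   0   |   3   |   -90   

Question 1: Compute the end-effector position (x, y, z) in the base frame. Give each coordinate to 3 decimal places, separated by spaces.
after link 1: o_1 = (0.8660, -0.5000, 2.0000)
after link 2: o_2 = (5.1160, 1.6651, 3.5000)
after link 3: o_3 = (5.3660, 3.8301, 4.0000)
after link 4: o_4 = (7.8052, -0.8441, 6.0499)
after link 5: o_5 = (6.3240, -1.2137, 7.6838)
after link 6: o_6 = (6.9052, -1.3852, 4.7456)

6.905 -1.385 4.746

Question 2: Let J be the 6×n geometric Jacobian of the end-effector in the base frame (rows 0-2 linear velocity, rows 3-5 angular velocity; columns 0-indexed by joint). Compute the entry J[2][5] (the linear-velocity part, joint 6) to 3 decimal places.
axis z_5 = (0.3696,-0.9205,0.1268); lever o_n−o_5 = (0.5812,-0.1715,-2.9382)
cross product → J_v[:, 5] = (2.7263,1.1597,0.4716)
J_ω[:, 5] = z_5
entry J[2][5] = 0.4716

0.472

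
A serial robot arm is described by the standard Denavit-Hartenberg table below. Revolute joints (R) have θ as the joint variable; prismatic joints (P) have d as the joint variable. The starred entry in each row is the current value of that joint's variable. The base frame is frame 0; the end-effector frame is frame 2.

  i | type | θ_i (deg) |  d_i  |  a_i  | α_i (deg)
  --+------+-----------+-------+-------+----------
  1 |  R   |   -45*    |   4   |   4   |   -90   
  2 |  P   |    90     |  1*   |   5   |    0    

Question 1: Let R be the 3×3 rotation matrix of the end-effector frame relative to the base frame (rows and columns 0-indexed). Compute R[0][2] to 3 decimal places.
End-effector z-axis (col 2 of R) = (0.7071,0.7071,0.0000)
R[0][2] = 0.7071

0.707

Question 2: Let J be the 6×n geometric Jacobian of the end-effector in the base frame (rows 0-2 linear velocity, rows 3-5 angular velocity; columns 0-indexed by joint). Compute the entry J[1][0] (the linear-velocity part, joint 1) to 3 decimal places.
axis z_0 = ẑ; lever o_n−o_0 = (3.5355,-2.1213,-1.0000)
cross product → J_v[:, 0] = (2.1213,3.5355,-0.0000)
J_ω[:, 0] = z_0
entry J[1][0] = 3.5355

3.536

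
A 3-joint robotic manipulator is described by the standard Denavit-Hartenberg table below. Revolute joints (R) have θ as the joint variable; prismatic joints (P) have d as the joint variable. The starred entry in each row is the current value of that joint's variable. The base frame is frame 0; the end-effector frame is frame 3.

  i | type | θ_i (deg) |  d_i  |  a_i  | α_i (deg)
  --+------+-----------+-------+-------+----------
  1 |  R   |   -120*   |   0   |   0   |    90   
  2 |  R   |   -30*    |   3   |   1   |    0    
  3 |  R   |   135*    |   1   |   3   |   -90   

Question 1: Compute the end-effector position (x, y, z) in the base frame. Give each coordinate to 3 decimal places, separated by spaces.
after link 1: o_1 = (0.0000, 0.0000, 0.0000)
after link 2: o_2 = (-3.0311, 0.7500, -0.5000)
after link 3: o_3 = (-3.5089, 1.9224, 2.3978)

-3.509 1.922 2.398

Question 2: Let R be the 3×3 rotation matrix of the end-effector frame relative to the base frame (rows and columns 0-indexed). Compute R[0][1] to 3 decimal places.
0.866

End-effector y-axis (col 1 of R) = (0.8660,-0.5000,-0.0000)
R[0][1] = 0.8660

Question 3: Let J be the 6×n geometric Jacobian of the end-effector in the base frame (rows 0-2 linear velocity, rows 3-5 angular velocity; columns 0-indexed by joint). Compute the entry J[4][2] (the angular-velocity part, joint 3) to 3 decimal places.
0.500

axis z_2 = (-0.8660,0.5000,0.0000); lever o_n−o_2 = (-0.4778,1.1724,2.8978)
cross product → J_v[:, 2] = (1.4489,2.5095,-0.7765)
J_ω[:, 2] = z_2
entry J[4][2] = 0.5000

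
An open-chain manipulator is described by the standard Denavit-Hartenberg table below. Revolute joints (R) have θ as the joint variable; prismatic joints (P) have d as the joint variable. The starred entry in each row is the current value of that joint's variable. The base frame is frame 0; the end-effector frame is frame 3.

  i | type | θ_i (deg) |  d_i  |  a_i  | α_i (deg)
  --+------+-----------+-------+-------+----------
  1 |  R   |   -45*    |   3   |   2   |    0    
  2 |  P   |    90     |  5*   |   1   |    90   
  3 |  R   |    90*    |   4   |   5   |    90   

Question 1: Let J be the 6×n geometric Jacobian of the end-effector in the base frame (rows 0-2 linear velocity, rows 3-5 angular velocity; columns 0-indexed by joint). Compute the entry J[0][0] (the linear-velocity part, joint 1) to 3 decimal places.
axis z_0 = ẑ; lever o_n−o_0 = (4.9497,-3.5355,13.0000)
cross product → J_v[:, 0] = (3.5355,4.9497,-0.0000)
J_ω[:, 0] = z_0
entry J[0][0] = 3.5355

3.536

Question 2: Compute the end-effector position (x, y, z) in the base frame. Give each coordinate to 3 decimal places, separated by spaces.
4.950 -3.536 13.000

after link 1: o_1 = (1.4142, -1.4142, 3.0000)
after link 2: o_2 = (2.1213, -0.7071, 8.0000)
after link 3: o_3 = (4.9497, -3.5355, 13.0000)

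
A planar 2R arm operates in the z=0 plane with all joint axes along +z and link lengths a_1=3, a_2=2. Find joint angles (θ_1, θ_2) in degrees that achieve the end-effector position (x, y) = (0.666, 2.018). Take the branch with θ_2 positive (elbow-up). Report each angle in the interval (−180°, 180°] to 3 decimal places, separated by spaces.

30.008 134.992

cos θ_2 = (4.5159−3²−2²)/(2·3·2) = -0.7070; θ_2 = 134.9922° (elbow-up)
β = atan2(2.0180,0.6660) = 71.7356°; ψ = atan2(1.4144,1.5860) = 41.7272°
θ_1 = β − ψ = 30.0084°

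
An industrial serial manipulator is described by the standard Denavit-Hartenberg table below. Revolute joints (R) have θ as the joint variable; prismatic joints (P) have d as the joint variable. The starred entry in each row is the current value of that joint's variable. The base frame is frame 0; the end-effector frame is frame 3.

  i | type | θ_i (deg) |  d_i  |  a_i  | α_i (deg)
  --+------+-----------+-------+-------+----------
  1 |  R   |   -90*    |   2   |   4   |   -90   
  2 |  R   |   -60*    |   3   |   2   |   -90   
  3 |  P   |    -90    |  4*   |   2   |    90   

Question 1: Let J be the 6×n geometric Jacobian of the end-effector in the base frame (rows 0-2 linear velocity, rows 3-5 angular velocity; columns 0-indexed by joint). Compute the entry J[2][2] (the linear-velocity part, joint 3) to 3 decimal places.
-0.500

prismatic axis z_2 = (0.0000,-0.8660,-0.5000)
J_v[:, 2] = z_2; J_ω[:, 2] = (0,0,0)
entry J[2][2] = -0.5000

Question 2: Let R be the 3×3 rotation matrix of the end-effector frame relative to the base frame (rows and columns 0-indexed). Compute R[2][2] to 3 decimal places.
-0.866

End-effector z-axis (col 2 of R) = (0.0000,0.5000,-0.8660)
R[2][2] = -0.8660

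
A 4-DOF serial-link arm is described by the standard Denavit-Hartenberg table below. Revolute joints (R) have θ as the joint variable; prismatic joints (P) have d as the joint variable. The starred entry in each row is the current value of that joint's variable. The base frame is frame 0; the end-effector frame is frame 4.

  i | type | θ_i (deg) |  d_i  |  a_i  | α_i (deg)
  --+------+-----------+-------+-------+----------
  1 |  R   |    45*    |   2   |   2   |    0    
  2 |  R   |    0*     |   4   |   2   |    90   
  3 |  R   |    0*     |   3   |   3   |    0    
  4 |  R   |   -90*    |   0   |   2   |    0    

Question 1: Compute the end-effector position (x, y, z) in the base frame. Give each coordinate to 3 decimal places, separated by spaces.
after link 1: o_1 = (1.4142, 1.4142, 2.0000)
after link 2: o_2 = (2.8284, 2.8284, 6.0000)
after link 3: o_3 = (7.0711, 2.8284, 6.0000)
after link 4: o_4 = (7.0711, 2.8284, 4.0000)

7.071 2.828 4.000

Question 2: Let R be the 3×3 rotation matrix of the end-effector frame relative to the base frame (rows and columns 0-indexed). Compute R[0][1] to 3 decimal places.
End-effector y-axis (col 1 of R) = (0.7071,0.7071,0.0000)
R[0][1] = 0.7071

0.707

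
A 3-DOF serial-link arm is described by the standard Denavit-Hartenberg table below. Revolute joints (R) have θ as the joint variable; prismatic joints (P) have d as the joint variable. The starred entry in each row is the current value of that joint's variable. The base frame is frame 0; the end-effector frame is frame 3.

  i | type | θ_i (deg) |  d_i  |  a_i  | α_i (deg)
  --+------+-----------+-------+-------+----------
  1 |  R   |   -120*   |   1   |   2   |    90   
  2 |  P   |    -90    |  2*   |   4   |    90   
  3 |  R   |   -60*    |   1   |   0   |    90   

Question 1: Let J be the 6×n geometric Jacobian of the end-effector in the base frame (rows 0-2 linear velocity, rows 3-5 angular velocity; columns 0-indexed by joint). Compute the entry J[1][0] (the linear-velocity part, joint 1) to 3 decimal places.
axis z_0 = ẑ; lever o_n−o_0 = (-2.2321,0.1340,-3.0000)
cross product → J_v[:, 0] = (-0.1340,-2.2321,0.0000)
J_ω[:, 0] = z_0
entry J[1][0] = -2.2321

-2.232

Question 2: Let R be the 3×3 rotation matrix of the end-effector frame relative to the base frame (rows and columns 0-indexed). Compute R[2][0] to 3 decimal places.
End-effector x-axis (col 0 of R) = (0.7500,-0.4330,-0.5000)
R[2][0] = -0.5000

-0.500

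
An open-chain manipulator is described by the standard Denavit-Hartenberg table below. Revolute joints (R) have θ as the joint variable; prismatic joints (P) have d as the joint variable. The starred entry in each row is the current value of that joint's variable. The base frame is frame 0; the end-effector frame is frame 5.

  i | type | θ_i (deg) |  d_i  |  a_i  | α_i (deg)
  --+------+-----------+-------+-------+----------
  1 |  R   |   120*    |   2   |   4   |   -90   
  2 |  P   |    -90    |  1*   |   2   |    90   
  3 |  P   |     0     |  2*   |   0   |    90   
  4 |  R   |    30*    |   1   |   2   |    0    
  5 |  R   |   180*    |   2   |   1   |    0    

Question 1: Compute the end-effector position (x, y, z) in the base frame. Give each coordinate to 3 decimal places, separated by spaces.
after link 1: o_1 = (-2.0000, 3.4641, 2.0000)
after link 2: o_2 = (-2.8660, 2.9641, 4.0000)
after link 3: o_3 = (-1.8660, 1.2321, 4.0000)
after link 4: o_4 = (-0.5000, 0.8660, 5.7321)
after link 5: o_5 = (0.9821, 2.2990, 4.8660)

0.982 2.299 4.866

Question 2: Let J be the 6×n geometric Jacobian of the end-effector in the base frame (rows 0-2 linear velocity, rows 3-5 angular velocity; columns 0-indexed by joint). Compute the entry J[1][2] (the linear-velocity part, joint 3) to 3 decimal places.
prismatic axis z_2 = (0.5000,-0.8660,0.0000)
J_v[:, 2] = z_2; J_ω[:, 2] = (0,0,0)
entry J[1][2] = -0.8660

-0.866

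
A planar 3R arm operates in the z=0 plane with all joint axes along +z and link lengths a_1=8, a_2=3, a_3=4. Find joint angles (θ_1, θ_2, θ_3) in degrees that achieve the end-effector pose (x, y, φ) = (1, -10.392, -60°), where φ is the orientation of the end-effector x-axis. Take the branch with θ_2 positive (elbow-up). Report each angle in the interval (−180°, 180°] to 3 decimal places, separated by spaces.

-120.000 120.006 -60.006

wrist centre = target − a_3·(cos φ, sin φ) = (-1.0000, -6.9279)
cos θ_2 = (48.9958−8²−3²)/(2·8·3) = -0.5001; θ_2 = 120.0058° (elbow-up)
β = atan2(-6.9279,-1.0000) = -98.2136°; ψ = atan2(2.5979,6.4997) = 21.7864°
θ_1 = β − ψ = -120.0000°
θ_3 = φ − θ_1 − θ_2 = -60.0058° (wrapped to (-180°,180°])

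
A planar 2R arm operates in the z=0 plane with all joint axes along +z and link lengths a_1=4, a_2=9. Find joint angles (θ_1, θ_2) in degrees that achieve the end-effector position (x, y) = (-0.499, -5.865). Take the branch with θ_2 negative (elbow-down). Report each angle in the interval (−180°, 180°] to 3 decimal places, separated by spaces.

cos θ_2 = (34.6472−4²−9²)/(2·4·9) = -0.8660; θ_2 = -149.9983° (elbow-down)
β = atan2(-5.8650,-0.4990) = -94.8631°; ψ = atan2(-4.5002,-3.7941) = -130.1339°
θ_1 = β − ψ = 35.2708°

35.271 -149.998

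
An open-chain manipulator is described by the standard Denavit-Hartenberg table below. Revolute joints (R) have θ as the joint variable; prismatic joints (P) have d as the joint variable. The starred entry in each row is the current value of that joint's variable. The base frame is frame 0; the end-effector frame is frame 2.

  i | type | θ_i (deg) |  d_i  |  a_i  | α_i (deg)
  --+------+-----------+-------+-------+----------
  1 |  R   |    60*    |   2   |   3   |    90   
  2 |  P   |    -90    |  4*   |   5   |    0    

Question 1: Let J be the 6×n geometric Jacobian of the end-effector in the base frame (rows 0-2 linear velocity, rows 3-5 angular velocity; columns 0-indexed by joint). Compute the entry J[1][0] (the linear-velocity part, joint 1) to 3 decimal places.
axis z_0 = ẑ; lever o_n−o_0 = (4.9641,0.5981,-3.0000)
cross product → J_v[:, 0] = (-0.5981,4.9641,0.0000)
J_ω[:, 0] = z_0
entry J[1][0] = 4.9641

4.964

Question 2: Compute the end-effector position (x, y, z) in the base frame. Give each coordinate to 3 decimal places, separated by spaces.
after link 1: o_1 = (1.5000, 2.5981, 2.0000)
after link 2: o_2 = (4.9641, 0.5981, -3.0000)

4.964 0.598 -3.000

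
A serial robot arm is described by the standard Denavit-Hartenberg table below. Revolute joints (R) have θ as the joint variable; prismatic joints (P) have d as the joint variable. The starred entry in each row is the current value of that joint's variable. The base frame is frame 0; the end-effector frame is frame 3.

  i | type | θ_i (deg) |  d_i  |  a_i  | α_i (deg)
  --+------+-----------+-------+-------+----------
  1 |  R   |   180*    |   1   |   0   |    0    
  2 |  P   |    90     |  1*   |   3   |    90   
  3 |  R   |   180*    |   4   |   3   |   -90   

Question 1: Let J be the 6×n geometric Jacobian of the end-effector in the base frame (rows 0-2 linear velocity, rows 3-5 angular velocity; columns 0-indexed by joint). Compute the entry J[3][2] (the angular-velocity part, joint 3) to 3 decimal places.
-1.000

axis z_2 = (-1.0000,0.0000,0.0000); lever o_n−o_2 = (-4.0000,3.0000,0.0000)
cross product → J_v[:, 2] = (-0.0000,0.0000,-3.0000)
J_ω[:, 2] = z_2
entry J[3][2] = -1.0000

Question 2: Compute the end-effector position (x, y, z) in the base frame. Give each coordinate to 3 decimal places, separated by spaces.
-4.000 0.000 2.000

after link 1: o_1 = (0.0000, 0.0000, 1.0000)
after link 2: o_2 = (-0.0000, -3.0000, 2.0000)
after link 3: o_3 = (-4.0000, 0.0000, 2.0000)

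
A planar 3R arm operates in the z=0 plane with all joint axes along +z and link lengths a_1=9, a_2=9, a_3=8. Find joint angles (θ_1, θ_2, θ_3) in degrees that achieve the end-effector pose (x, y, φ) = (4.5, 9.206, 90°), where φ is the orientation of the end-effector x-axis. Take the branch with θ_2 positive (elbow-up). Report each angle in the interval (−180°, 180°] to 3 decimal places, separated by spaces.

-59.997 150.000 -0.003

wrist centre = target − a_3·(cos φ, sin φ) = (4.5000, 1.2060)
cos θ_2 = (21.7044−9²−9²)/(2·9·9) = -0.8660; θ_2 = 149.9996° (elbow-up)
β = atan2(1.2060,4.5000) = 15.0027°; ψ = atan2(4.5001,1.2058) = 74.9998°
θ_1 = β − ψ = -59.9971°
θ_3 = φ − θ_1 − θ_2 = -0.0025° (wrapped to (-180°,180°])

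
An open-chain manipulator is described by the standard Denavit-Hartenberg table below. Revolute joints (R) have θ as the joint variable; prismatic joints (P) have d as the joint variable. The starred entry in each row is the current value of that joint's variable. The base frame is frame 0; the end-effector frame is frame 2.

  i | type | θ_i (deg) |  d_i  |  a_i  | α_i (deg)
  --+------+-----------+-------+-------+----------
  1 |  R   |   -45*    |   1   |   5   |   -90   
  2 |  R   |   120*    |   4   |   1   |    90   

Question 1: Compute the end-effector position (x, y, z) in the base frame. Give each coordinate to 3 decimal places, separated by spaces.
after link 1: o_1 = (3.5355, -3.5355, 1.0000)
after link 2: o_2 = (6.0104, -0.3536, 0.1340)

6.010 -0.354 0.134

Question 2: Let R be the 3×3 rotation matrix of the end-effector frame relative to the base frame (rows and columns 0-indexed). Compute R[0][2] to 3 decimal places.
End-effector z-axis (col 2 of R) = (0.6124,-0.6124,-0.5000)
R[0][2] = 0.6124

0.612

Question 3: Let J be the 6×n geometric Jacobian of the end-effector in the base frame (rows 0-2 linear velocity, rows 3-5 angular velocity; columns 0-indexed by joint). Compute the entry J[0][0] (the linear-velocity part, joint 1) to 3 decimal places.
axis z_0 = ẑ; lever o_n−o_0 = (6.0104,-0.3536,0.1340)
cross product → J_v[:, 0] = (0.3536,6.0104,-0.0000)
J_ω[:, 0] = z_0
entry J[0][0] = 0.3536

0.354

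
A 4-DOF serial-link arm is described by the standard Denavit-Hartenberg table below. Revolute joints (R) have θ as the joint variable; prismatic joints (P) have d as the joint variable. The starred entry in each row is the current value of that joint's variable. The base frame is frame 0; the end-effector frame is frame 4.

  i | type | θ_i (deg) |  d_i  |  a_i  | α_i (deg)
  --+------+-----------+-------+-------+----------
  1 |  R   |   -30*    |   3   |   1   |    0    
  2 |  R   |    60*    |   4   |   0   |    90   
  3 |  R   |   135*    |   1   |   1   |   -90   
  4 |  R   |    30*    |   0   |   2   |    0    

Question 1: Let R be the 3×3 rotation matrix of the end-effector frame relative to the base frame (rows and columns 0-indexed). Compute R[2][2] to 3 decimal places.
End-effector z-axis (col 2 of R) = (-0.6124,-0.3536,-0.7071)
R[2][2] = -0.7071

-0.707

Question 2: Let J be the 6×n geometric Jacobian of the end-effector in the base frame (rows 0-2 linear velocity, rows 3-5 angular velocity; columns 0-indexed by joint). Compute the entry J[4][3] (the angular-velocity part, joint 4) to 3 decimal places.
axis z_3 = (-0.6124,-0.3536,-0.7071); lever o_n−o_3 = (-1.5607,0.2537,1.2247)
cross product → J_v[:, 3] = (-0.2537,1.8536,-0.7071)
J_ω[:, 3] = z_3
entry J[4][3] = -0.3536

-0.354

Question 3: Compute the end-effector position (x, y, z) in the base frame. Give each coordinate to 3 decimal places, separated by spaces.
-0.807 -1.466 8.932

after link 1: o_1 = (0.8660, -0.5000, 3.0000)
after link 2: o_2 = (0.8660, -0.5000, 7.0000)
after link 3: o_3 = (0.7537, -1.7196, 7.7071)
after link 4: o_4 = (-0.8070, -1.4659, 8.9319)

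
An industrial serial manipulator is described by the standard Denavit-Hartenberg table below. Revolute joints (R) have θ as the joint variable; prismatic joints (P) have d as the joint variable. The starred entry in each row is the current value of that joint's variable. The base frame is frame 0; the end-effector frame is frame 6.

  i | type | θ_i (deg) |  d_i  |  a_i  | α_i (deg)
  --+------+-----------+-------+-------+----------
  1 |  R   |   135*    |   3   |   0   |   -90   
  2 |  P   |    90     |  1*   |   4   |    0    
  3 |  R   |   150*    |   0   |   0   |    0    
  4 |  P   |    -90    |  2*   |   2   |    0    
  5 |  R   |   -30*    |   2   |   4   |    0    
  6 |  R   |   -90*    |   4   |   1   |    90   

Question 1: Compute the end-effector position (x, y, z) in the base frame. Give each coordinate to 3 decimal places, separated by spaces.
after link 1: o_1 = (0.0000, 0.0000, 3.0000)
after link 2: o_2 = (-0.7071, -0.7071, -1.0000)
after link 3: o_3 = (-0.7071, -0.7071, -1.0000)
after link 4: o_4 = (-0.8966, -3.3461, -2.0000)
after link 5: o_5 = (-0.8966, -6.1745, -5.4641)
after link 6: o_6 = (-4.3374, -8.3905, -5.9641)

-4.337 -8.391 -5.964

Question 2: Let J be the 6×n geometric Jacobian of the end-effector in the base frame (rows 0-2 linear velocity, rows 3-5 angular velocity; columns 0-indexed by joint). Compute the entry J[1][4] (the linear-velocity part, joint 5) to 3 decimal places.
axis z_4 = (-0.7071,-0.7071,0.0000); lever o_n−o_4 = (-3.4408,-5.0445,-3.9641)
cross product → J_v[:, 4] = (2.8030,-2.8030,1.1340)
J_ω[:, 4] = z_4
entry J[1][4] = -2.8030

-2.803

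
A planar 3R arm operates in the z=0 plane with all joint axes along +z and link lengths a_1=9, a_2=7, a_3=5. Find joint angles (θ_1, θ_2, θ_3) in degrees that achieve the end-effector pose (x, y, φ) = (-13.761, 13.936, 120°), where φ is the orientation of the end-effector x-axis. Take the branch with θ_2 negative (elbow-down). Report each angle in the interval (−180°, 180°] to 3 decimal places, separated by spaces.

wrist centre = target − a_3·(cos φ, sin φ) = (-11.2610, 9.6059)
cos θ_2 = (219.0829−9²−7²)/(2·9·7) = 0.7070; θ_2 = -45.0081° (elbow-down)
β = atan2(9.6059,-11.2610) = 139.5351°; ψ = atan2(-4.9504,13.9491) = -19.5395°
θ_1 = β − ψ = 159.0746°
θ_3 = φ − θ_1 − θ_2 = 5.9334° (wrapped to (-180°,180°])

159.075 -45.008 5.933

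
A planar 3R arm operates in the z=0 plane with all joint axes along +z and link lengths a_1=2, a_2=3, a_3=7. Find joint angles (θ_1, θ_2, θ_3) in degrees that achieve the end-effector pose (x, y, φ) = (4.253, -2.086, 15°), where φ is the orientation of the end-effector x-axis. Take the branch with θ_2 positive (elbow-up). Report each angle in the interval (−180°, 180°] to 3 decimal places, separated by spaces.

-150.002 45.003 119.999

wrist centre = target − a_3·(cos φ, sin φ) = (-2.5085, -3.8977)
cos θ_2 = (21.4848−2²−3²)/(2·2·3) = 0.7071; θ_2 = 45.0032° (elbow-up)
β = atan2(-3.8977,-2.5085) = -122.7643°; ψ = atan2(2.1214,4.1212) = 27.2377°
θ_1 = β − ψ = -150.0020°
θ_3 = φ − θ_1 − θ_2 = 119.9988° (wrapped to (-180°,180°])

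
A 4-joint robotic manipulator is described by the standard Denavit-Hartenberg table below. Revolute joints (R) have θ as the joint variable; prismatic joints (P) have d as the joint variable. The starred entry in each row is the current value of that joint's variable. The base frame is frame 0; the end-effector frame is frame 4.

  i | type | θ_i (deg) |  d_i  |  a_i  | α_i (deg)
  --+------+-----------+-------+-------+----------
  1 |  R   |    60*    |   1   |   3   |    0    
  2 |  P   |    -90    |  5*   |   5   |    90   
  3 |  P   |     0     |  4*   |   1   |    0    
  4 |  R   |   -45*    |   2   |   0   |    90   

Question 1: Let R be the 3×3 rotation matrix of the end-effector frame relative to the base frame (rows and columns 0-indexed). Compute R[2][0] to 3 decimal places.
End-effector x-axis (col 0 of R) = (0.6124,-0.3536,-0.7071)
R[2][0] = -0.7071

-0.707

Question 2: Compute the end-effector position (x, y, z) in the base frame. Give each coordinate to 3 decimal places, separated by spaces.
3.696 -5.598 6.000

after link 1: o_1 = (1.5000, 2.5981, 1.0000)
after link 2: o_2 = (5.8301, 0.0981, 6.0000)
after link 3: o_3 = (4.6962, -3.8660, 6.0000)
after link 4: o_4 = (3.6962, -5.5981, 6.0000)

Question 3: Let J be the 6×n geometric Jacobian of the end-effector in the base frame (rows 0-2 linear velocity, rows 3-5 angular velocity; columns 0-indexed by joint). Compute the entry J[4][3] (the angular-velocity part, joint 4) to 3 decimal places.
axis z_3 = (-0.5000,-0.8660,0.0000); lever o_n−o_3 = (-1.0000,-1.7321,0.0000)
cross product → J_v[:, 3] = (0.0000,-0.0000,0.0000)
J_ω[:, 3] = z_3
entry J[4][3] = -0.8660

-0.866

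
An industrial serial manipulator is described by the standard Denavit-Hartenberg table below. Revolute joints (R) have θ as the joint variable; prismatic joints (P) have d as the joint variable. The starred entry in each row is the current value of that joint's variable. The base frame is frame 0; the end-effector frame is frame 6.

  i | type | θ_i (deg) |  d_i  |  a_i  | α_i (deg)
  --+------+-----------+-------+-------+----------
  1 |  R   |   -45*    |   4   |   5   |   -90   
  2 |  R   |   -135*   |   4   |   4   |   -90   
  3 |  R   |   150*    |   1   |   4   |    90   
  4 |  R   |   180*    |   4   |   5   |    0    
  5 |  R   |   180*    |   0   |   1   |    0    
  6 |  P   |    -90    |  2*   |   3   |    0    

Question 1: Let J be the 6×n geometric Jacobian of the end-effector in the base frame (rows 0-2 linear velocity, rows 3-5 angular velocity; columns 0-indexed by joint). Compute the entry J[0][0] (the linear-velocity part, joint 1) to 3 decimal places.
axis z_0 = ẑ; lever o_n−o_0 = (-1.8103,0.1187,7.5355)
cross product → J_v[:, 0] = (-0.1187,-1.8103,0.0000)
J_ω[:, 0] = z_0
entry J[0][0] = -0.1187

-0.119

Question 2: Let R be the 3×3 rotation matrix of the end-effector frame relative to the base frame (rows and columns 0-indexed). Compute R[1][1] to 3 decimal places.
End-effector y-axis (col 1 of R) = (0.0795,-0.7866,-0.6124)
R[1][1] = -0.7866

-0.787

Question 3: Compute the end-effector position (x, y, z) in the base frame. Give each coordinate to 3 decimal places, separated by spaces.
after link 1: o_1 = (3.5355, -3.5355, 4.0000)
after link 2: o_2 = (4.3640, 1.2929, 6.8284)
after link 3: o_3 = (5.1818, -2.3534, 5.0860)
after link 4: o_4 = (1.3350, 0.1300, 9.5621)
after link 5: o_5 = (1.4145, -0.6566, 8.9497)
after link 6: o_6 = (-1.8103, 0.1187, 7.5355)

-1.810 0.119 7.536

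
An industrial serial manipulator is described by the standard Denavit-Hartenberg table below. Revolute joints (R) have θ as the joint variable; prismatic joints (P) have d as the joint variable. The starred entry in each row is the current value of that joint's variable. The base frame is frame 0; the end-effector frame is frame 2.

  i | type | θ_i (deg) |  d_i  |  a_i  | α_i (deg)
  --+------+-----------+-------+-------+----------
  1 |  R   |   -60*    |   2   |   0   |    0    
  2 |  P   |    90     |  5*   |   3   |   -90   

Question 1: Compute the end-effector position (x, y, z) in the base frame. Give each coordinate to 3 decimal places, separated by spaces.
2.598 1.500 7.000

after link 1: o_1 = (0.0000, 0.0000, 2.0000)
after link 2: o_2 = (2.5981, 1.5000, 7.0000)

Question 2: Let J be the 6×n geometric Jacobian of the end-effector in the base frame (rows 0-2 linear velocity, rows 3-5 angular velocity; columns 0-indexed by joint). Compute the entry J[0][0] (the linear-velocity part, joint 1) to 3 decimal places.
-1.500

axis z_0 = ẑ; lever o_n−o_0 = (2.5981,1.5000,7.0000)
cross product → J_v[:, 0] = (-1.5000,2.5981,0.0000)
J_ω[:, 0] = z_0
entry J[0][0] = -1.5000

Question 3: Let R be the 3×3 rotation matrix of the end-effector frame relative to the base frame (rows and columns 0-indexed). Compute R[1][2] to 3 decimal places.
End-effector z-axis (col 2 of R) = (-0.5000,0.8660,0.0000)
R[1][2] = 0.8660

0.866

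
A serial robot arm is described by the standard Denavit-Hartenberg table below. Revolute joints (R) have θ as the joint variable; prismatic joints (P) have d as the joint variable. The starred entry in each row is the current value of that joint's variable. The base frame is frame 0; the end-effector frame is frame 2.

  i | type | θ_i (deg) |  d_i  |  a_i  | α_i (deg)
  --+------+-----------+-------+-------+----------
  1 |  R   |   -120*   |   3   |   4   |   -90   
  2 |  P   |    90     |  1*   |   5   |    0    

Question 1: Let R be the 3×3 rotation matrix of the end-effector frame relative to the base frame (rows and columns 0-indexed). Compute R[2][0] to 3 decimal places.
-1.000

End-effector x-axis (col 0 of R) = (0.0000,-0.0000,-1.0000)
R[2][0] = -1.0000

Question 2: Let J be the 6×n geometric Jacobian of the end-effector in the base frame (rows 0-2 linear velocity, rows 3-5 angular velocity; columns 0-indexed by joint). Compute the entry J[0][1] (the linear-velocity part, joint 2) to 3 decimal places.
0.866

prismatic axis z_1 = (0.8660,-0.5000,0.0000)
J_v[:, 1] = z_1; J_ω[:, 1] = (0,0,0)
entry J[0][1] = 0.8660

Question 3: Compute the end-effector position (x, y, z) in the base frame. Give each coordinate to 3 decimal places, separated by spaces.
-1.134 -3.964 -2.000

after link 1: o_1 = (-2.0000, -3.4641, 3.0000)
after link 2: o_2 = (-1.1340, -3.9641, -2.0000)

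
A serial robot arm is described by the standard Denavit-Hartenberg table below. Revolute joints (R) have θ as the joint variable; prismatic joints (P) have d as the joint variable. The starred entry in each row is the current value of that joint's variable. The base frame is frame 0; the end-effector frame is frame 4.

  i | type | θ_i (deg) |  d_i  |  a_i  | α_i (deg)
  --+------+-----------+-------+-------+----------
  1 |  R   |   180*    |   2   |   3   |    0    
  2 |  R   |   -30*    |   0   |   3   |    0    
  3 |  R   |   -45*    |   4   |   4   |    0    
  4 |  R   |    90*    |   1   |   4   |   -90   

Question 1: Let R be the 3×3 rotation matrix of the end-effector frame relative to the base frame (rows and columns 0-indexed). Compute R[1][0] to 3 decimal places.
End-effector x-axis (col 0 of R) = (-0.9659,-0.2588,0.0000)
R[1][0] = -0.2588

-0.259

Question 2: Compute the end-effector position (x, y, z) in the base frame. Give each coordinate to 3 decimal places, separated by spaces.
-10.497 4.328 7.000

after link 1: o_1 = (-3.0000, 0.0000, 2.0000)
after link 2: o_2 = (-5.5981, 1.5000, 2.0000)
after link 3: o_3 = (-6.6334, 5.3637, 6.0000)
after link 4: o_4 = (-10.4971, 4.3284, 7.0000)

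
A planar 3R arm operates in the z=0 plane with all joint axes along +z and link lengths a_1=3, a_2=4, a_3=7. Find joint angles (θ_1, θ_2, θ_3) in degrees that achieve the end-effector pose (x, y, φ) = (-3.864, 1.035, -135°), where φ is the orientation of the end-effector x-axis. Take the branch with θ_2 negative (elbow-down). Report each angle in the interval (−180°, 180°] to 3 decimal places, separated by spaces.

wrist centre = target − a_3·(cos φ, sin φ) = (1.0857, 5.9847)
cos θ_2 = (36.9960−3²−4²)/(2·3·4) = 0.4998; θ_2 = -60.0109° (elbow-down)
β = atan2(5.9847,1.0857) = 79.7173°; ψ = atan2(-3.4645,4.9993) = -34.7215°
θ_1 = β − ψ = 114.4388°
θ_3 = φ − θ_1 − θ_2 = 170.5721° (wrapped to (-180°,180°])

114.439 -60.011 170.572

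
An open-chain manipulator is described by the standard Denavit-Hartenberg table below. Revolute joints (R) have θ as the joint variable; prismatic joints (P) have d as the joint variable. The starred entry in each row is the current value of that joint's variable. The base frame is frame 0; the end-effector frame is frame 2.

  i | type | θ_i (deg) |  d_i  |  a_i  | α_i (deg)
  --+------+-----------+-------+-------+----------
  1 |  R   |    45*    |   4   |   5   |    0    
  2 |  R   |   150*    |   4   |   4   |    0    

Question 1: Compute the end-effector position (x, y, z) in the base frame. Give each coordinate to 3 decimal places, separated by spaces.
-0.328 2.500 8.000

after link 1: o_1 = (3.5355, 3.5355, 4.0000)
after link 2: o_2 = (-0.3282, 2.5003, 8.0000)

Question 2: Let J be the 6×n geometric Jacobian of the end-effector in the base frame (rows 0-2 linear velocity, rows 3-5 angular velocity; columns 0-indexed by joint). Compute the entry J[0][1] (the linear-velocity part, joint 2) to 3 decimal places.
axis z_1 = (0.0000,0.0000,1.0000); lever o_n−o_1 = (-3.8637,-1.0353,4.0000)
cross product → J_v[:, 1] = (1.0353,-3.8637,0.0000)
J_ω[:, 1] = z_1
entry J[0][1] = 1.0353

1.035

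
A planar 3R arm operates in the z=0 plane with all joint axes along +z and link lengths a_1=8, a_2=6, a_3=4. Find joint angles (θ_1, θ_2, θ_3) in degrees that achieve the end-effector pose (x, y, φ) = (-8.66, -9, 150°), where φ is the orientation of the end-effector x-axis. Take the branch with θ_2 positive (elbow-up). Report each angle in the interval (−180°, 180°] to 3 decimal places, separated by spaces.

wrist centre = target − a_3·(cos φ, sin φ) = (-5.1959, -11.0000)
cos θ_2 = (147.9974−8²−6²)/(2·8·6) = 0.5000; θ_2 = 60.0018° (elbow-up)
β = atan2(-11.0000,-5.1959) = -115.2839°; ψ = atan2(5.1962,10.9998) = 25.2857°
θ_1 = β − ψ = -140.5696°
θ_3 = φ − θ_1 − θ_2 = -129.4322° (wrapped to (-180°,180°])

-140.570 60.002 -129.432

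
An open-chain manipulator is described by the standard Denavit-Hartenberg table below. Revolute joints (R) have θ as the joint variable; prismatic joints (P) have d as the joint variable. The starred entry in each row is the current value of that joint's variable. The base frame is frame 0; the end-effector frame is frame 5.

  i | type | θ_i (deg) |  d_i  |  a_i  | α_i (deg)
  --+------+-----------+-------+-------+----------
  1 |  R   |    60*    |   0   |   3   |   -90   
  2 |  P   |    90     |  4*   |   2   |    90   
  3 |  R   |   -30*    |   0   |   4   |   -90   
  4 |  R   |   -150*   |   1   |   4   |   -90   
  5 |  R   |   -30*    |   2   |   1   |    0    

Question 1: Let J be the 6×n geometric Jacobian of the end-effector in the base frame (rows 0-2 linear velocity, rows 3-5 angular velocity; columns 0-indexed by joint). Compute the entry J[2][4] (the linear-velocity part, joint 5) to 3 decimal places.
axis z_4 = (0.6495,0.6250,-0.4330); lever o_n−o_4 = (0.8158,2.0290,-0.4665)
cross product → J_v[:, 4] = (0.5870,-0.0502,0.8080)
J_ω[:, 4] = z_4
entry J[2][4] = 0.8080

0.808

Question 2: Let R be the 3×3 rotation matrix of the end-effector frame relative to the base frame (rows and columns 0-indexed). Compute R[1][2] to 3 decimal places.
End-effector z-axis (col 2 of R) = (0.6495,0.6250,-0.4330)
R[1][2] = 0.6250

0.625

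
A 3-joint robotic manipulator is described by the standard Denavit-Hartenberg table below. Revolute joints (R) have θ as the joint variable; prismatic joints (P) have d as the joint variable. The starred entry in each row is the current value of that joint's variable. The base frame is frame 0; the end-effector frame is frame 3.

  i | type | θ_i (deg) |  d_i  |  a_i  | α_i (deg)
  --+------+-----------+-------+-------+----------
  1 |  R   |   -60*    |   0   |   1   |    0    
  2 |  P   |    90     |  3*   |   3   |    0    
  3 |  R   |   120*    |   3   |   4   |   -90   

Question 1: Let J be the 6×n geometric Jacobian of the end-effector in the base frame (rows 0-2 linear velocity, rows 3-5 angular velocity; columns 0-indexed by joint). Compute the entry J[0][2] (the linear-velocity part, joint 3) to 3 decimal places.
axis z_2 = (0.0000,0.0000,1.0000); lever o_n−o_2 = (-3.4641,2.0000,3.0000)
cross product → J_v[:, 2] = (-2.0000,-3.4641,0.0000)
J_ω[:, 2] = z_2
entry J[0][2] = -2.0000

-2.000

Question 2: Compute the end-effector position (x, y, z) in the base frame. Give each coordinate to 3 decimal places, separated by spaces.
after link 1: o_1 = (0.5000, -0.8660, 0.0000)
after link 2: o_2 = (3.0981, 0.6340, 3.0000)
after link 3: o_3 = (-0.3660, 2.6340, 6.0000)

-0.366 2.634 6.000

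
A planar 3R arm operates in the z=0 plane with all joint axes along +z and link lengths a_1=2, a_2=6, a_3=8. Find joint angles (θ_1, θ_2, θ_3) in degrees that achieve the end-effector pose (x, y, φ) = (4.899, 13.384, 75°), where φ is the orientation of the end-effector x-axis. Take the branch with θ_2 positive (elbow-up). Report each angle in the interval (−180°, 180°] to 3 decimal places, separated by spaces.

wrist centre = target − a_3·(cos φ, sin φ) = (2.8284, 5.6566)
cos θ_2 = (39.9972−2²−6²)/(2·2·6) = -0.0001; θ_2 = 90.0068° (elbow-up)
β = atan2(5.6566,2.8284) = 63.4337°; ψ = atan2(6.0000,1.9993) = 71.5711°
θ_1 = β − ψ = -8.1374°
θ_3 = φ − θ_1 − θ_2 = -6.8694° (wrapped to (-180°,180°])

-8.137 90.007 -6.869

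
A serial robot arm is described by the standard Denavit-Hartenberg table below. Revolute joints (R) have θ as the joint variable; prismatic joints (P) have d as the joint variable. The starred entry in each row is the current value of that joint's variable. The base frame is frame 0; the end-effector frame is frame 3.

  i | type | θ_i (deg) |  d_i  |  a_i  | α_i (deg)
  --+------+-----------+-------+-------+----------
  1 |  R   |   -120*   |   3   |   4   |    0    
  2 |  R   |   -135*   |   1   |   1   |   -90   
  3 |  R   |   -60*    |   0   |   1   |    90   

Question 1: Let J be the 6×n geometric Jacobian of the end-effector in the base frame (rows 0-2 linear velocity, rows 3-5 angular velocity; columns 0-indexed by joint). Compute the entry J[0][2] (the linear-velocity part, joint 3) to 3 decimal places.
axis z_2 = (-0.9659,-0.2588,0.0000); lever o_n−o_2 = (-0.1294,0.4830,0.8660)
cross product → J_v[:, 2] = (-0.2241,0.8365,-0.5000)
J_ω[:, 2] = z_2
entry J[0][2] = -0.2241

-0.224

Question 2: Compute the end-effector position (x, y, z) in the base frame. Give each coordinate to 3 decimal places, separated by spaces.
after link 1: o_1 = (-2.0000, -3.4641, 3.0000)
after link 2: o_2 = (-2.2588, -2.4982, 4.0000)
after link 3: o_3 = (-2.3882, -2.0152, 4.8660)

-2.388 -2.015 4.866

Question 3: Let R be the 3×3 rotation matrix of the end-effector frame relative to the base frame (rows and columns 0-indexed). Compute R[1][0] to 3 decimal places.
End-effector x-axis (col 0 of R) = (-0.1294,0.4830,0.8660)
R[1][0] = 0.4830

0.483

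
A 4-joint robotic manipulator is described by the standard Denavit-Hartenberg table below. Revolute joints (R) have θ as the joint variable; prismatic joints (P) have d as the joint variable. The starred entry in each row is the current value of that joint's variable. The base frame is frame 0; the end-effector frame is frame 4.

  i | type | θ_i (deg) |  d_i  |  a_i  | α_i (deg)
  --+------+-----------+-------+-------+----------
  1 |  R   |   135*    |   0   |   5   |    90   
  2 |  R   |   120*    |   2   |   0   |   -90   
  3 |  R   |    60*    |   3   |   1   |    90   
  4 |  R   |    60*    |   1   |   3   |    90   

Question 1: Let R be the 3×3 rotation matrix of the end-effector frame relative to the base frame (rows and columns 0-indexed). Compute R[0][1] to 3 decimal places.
0.660

End-effector y-axis (col 1 of R) = (0.6597,0.0474,0.7500)
R[0][1] = 0.6597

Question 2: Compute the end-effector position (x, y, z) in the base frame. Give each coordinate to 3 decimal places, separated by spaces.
after link 1: o_1 = (-3.5355, 3.5355, 0.0000)
after link 2: o_2 = (-2.1213, 4.9497, 0.0000)
after link 3: o_3 = (-0.7198, 2.3235, -1.0670)
after link 4: o_4 = (0.8775, -0.4039, -0.9665)

0.878 -0.404 -0.967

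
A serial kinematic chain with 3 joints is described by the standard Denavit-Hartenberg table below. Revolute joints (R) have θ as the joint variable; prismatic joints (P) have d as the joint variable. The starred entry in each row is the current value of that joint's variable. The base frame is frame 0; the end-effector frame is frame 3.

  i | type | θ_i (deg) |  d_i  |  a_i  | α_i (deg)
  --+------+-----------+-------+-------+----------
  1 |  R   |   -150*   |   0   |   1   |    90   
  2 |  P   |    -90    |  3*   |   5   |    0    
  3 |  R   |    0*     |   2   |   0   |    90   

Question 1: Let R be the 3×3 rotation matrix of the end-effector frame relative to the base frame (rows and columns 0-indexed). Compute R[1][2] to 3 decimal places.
End-effector z-axis (col 2 of R) = (0.8660,0.5000,-0.0000)
R[1][2] = 0.5000

0.500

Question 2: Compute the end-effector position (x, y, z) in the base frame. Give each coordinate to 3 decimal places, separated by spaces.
-3.366 3.830 -5.000

after link 1: o_1 = (-0.8660, -0.5000, 0.0000)
after link 2: o_2 = (-2.3660, 2.0981, -5.0000)
after link 3: o_3 = (-3.3660, 3.8301, -5.0000)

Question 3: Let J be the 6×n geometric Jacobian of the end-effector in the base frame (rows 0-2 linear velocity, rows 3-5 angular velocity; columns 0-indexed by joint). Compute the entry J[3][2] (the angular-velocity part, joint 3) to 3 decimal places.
axis z_2 = (-0.5000,0.8660,0.0000); lever o_n−o_2 = (-1.0000,1.7321,0.0000)
cross product → J_v[:, 2] = (-0.0000,-0.0000,0.0000)
J_ω[:, 2] = z_2
entry J[3][2] = -0.5000

-0.500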